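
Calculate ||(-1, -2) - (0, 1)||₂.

√(Σ(x_i - y_i)²) = √((-1 - 0)² + (-2 - 1)²)
= √((-1)² + (-3)²) = √(1 + 9) = √10 ≈ 3.1623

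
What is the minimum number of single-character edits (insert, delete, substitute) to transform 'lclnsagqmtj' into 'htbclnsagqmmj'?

Let D[i][j] be the edit distance between the first i characters of 'lclnsagqmtj' and the first j characters of 'htbclnsagqmmj', with D[i][0] = i, D[0][j] = j, and D[i][j] = D[i-1][j-1] if the characters match, else 1 + min(D[i-1][j], D[i][j-1], D[i-1][j-1]). Filling the table (rows: prefixes of 'lclnsagqmtj', columns: prefixes of 'htbclnsagqmmj'):
     ε  h  t  b  c  l  n  s  a  g  q  m  m  j
  ε  0  1  2  3  4  5  6  7  8  9 10 11 12 13
  l  1  1  2  3  4  4  5  6  7  8  9 10 11 12
  c  2  2  2  3  3  4  5  6  7  8  9 10 11 12
  l  3  3  3  3  4  3  4  5  6  7  8  9 10 11
  n  4  4  4  4  4  4  3  4  5  6  7  8  9 10
  s  5  5  5  5  5  5  4  3  4  5  6  7  8  9
  a  6  6  6  6  6  6  5  4  3  4  5  6  7  8
  g  7  7  7  7  7  7  6  5  4  3  4  5  6  7
  q  8  8  8  8  8  8  7  6  5  4  3  4  5  6
  m  9  9  9  9  9  9  8  7  6  5  4  3  4  5
  t 10 10  9 10 10 10  9  8  7  6  5  4  4  5
  j 11 11 10 10 11 11 10  9  8  7  6  5  5  4
The bottom-right entry gives D[11][13] = 4, so no sequence of fewer than 4 edits works. Backtracking through the table gives one optimal edit sequence (4 edits):
  lclnsagqmtj → hlclnsagqmtj (ins h @1)
  hlclnsagqmtj → htlclnsagqmtj (ins t @2)
  htlclnsagqmtj → htbclnsagqmtj (sub l→b @3)
  htbclnsagqmtj → htbclnsagqmmj (sub t→m @12)
Edit distance = 4.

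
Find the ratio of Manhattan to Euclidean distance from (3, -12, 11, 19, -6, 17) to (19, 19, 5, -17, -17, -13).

L1 = |3 - 19| + |-12 - 19| + |11 - 5| + |19 - (-17)| + |-6 - (-17)| + |17 - (-13)| = 16 + 31 + 6 + 36 + 11 + 30 = 130
L2 = √(16² + 31² + 6² + 36² + 11² + 30²) = √3570 ≈ 59.7495
L1 ≥ L2 always (equality iff movement is along one axis); L1 > L2 here.
Ratio L1/L2 = 130/√3570 ≈ 2.1758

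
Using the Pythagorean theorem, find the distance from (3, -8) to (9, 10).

√(Σ(x_i - y_i)²) = √((3 - 9)² + (-8 - 10)²)
= √((-6)² + (-18)²) = √(36 + 324) = √360 ≈ 18.9737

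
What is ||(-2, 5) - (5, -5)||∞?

max(|x_i - y_i|) = max(|-2 - 5|, |5 - (-5)|) = max(7, 10) = 10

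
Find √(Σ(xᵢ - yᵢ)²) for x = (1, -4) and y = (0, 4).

√(Σ(x_i - y_i)²) = √((1 - 0)² + (-4 - 4)²)
= √(1² + (-8)²) = √(1 + 64) = √65 ≈ 8.0623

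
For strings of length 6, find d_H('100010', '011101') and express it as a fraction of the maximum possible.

Differing positions: 1, 2, 3, 4, 5, 6. Hamming distance = 6. The maximum possible Hamming distance for length-6 strings is 6, so d_H/6 = 6/6 = 1.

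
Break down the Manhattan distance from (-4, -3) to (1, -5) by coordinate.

Σ|x_i - y_i| = |-4 - 1| + |-3 - (-5)| = 5 + 2 = 7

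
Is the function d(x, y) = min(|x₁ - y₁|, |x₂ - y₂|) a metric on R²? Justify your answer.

No. d fails identity of indiscernibles: take x = (-5, 0) and y = (-5, 3). Then d(x,y) = min(|-5 - (-5)|, |0 - 3|) = min(0, 3) = 0, yet x ≠ y.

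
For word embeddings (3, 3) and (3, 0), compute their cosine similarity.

With u = (3, 3), v = (3, 0):
u·v = 3·3 + 3·0 = 9 + 0 = 9.
|u| = √(3² + 3²) = √18, |v| = √(3² + 0²) = √9, so |u||v| = √(18·9) = √162.
cos θ = (u·v)/(|u||v|) = 9/√162 ≈ 0.7071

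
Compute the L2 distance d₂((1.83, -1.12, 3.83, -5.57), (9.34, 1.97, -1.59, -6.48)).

√(Σ(x_i - y_i)²) = √((1.83 - 9.34)² + (-1.12 - 1.97)² + (3.83 - (-1.59))² + (-5.57 - (-6.48))²)
= √((-7.51)² + (-3.09)² + 5.42² + 0.91²) = √(56.4001 + 9.5481 + 29.3764 + 0.8281) = √96.1527 ≈ 9.8057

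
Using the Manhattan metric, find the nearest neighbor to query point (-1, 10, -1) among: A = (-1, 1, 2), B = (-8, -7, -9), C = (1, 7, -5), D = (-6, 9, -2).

Distances: d(A) = 12, d(B) = 32, d(C) = 9, d(D) = 7. Nearest: D = (-6, 9, -2) with distance 7.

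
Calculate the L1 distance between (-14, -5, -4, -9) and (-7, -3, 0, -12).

Σ|x_i - y_i| = |-14 - (-7)| + |-5 - (-3)| + |-4 - 0| + |-9 - (-12)| = 7 + 2 + 4 + 3 = 16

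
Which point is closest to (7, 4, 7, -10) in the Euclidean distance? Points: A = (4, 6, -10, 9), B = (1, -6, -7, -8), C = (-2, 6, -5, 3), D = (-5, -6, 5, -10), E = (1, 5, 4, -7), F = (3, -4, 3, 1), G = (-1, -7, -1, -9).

Distances: d(A) ≈ 25.7488, d(B) ≈ 18.3303, d(C) ≈ 19.9499, d(D) ≈ 15.748, d(E) ≈ 7.4162, d(F) ≈ 14.7309, d(G) ≈ 15.8114. Nearest: E = (1, 5, 4, -7) with distance 7.4162.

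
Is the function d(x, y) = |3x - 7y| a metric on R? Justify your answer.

No. d fails symmetry: d(4, 8) = |3·4 - 7·8| = |-44| = 44, but d(8, 4) = |3·8 - 7·4| = |-4| = 4. Since 44 ≠ 4, d(x,y) ≠ d(y,x) in general.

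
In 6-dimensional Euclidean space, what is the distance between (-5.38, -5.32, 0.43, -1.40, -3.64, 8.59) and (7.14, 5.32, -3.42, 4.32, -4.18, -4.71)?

√(Σ(x_i - y_i)²) = √((-5.38 - 7.14)² + (-5.32 - 5.32)² + (0.43 - (-3.42))² + (-1.4 - 4.32)² + (-3.64 - (-4.18))² + (8.59 - (-4.71))²)
= √((-12.52)² + (-10.64)² + 3.85² + (-5.72)² + 0.54² + 13.3²) = √(156.7504 + 113.2096 + 14.8225 + 32.7184 + 0.2916 + 176.89) = √494.6825 ≈ 22.2415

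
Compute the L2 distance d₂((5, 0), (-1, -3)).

√(Σ(x_i - y_i)²) = √((5 - (-1))² + (0 - (-3))²)
= √(6² + 3²) = √(36 + 9) = √45 ≈ 6.7082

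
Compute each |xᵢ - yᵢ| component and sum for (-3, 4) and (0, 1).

Σ|x_i - y_i| = |-3 - 0| + |4 - 1| = 3 + 3 = 6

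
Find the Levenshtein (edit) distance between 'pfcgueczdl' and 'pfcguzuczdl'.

Let D[i][j] be the edit distance between the first i characters of 'pfcgueczdl' and the first j characters of 'pfcguzuczdl', with D[i][0] = i, D[0][j] = j, and D[i][j] = D[i-1][j-1] if the characters match, else 1 + min(D[i-1][j], D[i][j-1], D[i-1][j-1]). Filling the table (rows: prefixes of 'pfcgueczdl', columns: prefixes of 'pfcguzuczdl'):
     ε  p  f  c  g  u  z  u  c  z  d  l
  ε  0  1  2  3  4  5  6  7  8  9 10 11
  p  1  0  1  2  3  4  5  6  7  8  9 10
  f  2  1  0  1  2  3  4  5  6  7  8  9
  c  3  2  1  0  1  2  3  4  5  6  7  8
  g  4  3  2  1  0  1  2  3  4  5  6  7
  u  5  4  3  2  1  0  1  2  3  4  5  6
  e  6  5  4  3  2  1  1  2  3  4  5  6
  c  7  6  5  4  3  2  2  2  2  3  4  5
  z  8  7  6  5  4  3  2  3  3  2  3  4
  d  9  8  7  6  5  4  3  3  4  3  2  3
  l 10  9  8  7  6  5  4  4  4  4  3  2
The bottom-right entry gives D[10][11] = 2, so no sequence of fewer than 2 edits works. Backtracking through the table gives one optimal edit sequence (2 edits):
  pfcgueczdl → pfcguzeczdl (ins z @6)
  pfcguzeczdl → pfcguzuczdl (sub e→u @7)
Edit distance = 2.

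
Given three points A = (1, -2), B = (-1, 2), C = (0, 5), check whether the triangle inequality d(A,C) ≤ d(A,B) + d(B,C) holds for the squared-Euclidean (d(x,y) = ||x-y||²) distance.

d(A,B) = 2² + 4² = 20, d(B,C) = 1² + 3² = 10, d(A,C) = 1² + 7² = 50.
d(A,C) = 50 > 20 + 10 = 30. Triangle inequality is VIOLATED. (Squared-Euclidean is not a metric — this is a counterexample.)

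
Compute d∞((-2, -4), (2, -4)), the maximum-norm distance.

max(|x_i - y_i|) = max(|-2 - 2|, |-4 - (-4)|) = max(4, 0) = 4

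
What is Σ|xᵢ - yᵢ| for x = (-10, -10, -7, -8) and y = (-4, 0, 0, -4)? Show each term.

Σ|x_i - y_i| = |-10 - (-4)| + |-10 - 0| + |-7 - 0| + |-8 - (-4)| = 6 + 10 + 7 + 4 = 27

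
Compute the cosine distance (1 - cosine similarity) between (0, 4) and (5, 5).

With u = (0, 4), v = (5, 5):
u·v = 0·5 + 4·5 = 0 + 20 = 20.
|u| = √(0² + 4²) = √16, |v| = √(5² + 5²) = √50, so |u||v| = √(16·50) = √800.
cos θ = (u·v)/(|u||v|) = 20/√800 ≈ 0.7071
Cosine distance = 1 - cos θ ≈ 1 - 0.7071 = 0.2929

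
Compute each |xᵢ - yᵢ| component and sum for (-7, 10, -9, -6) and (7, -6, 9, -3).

Σ|x_i - y_i| = |-7 - 7| + |10 - (-6)| + |-9 - 9| + |-6 - (-3)| = 14 + 16 + 18 + 3 = 51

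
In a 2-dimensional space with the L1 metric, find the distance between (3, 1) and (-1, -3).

Σ|x_i - y_i| = |3 - (-1)| + |1 - (-3)| = 4 + 4 = 8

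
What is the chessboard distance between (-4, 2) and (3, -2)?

max(|x_i - y_i|) = max(|-4 - 3|, |2 - (-2)|) = max(7, 4) = 7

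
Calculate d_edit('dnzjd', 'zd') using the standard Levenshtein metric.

Let D[i][j] be the edit distance between the first i characters of 'dnzjd' and the first j characters of 'zd', with D[i][0] = i, D[0][j] = j, and D[i][j] = D[i-1][j-1] if the characters match, else 1 + min(D[i-1][j], D[i][j-1], D[i-1][j-1]). Filling the table (rows: prefixes of 'dnzjd', columns: prefixes of 'zd'):
     ε  z  d
  ε  0  1  2
  d  1  1  1
  n  2  2  2
  z  3  2  3
  j  4  3  3
  d  5  4  3
The bottom-right entry gives D[5][2] = 3, so no sequence of fewer than 3 edits works. Backtracking through the table gives one optimal edit sequence (3 edits):
  dnzjd → nzjd (del d @1)
  nzjd → zjd (del n @1)
  zjd → zd (del j @2)
Edit distance = 3.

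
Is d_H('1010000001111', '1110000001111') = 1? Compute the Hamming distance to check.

Differing positions: 2. Hamming distance = 1, so the claim is true.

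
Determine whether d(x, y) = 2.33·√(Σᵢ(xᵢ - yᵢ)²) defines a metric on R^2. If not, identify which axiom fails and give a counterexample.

Yes. The L2 (Euclidean) norm induces a metric on R^2, and multiplying a metric by a positive constant 2.33 > 0 preserves all four axioms: non-negativity (2.33·||x-y|| ≥ 0), identity (2.33·||x-y|| = 0 ⟺ ||x-y|| = 0 ⟺ x = y), symmetry (||x-y|| = ||y-x||), and the triangle inequality (2.33·||x-z|| ≤ 2.33·||x-y|| + 2.33·||y-z||). So d is a metric.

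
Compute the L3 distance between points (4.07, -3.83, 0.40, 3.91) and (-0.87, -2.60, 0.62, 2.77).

(Σ|x_i - y_i|^3)^(1/3) = (|4.07 - (-0.87)|^3 + |-3.83 - (-2.6)|^3 + |0.4 - 0.62|^3 + |3.91 - 2.77|^3)^(1/3)
= (4.94^3 + 1.23^3 + 0.22^3 + 1.14^3)^(1/3) ≈ (120.5538 + 1.8609 + 0.0106 + 1.4815)^(1/3) = (123.9068)^(1/3) ≈ 4.9854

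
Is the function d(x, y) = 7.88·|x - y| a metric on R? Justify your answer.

Yes. Since |x - y| is a metric on R and 7.88 > 0, the positive scalar multiple 7.88·|x - y| is also a metric: scaling by a positive constant preserves non-negativity, identity (d=0 ⟺ |x-y|=0 ⟺ x=y), symmetry, and the triangle inequality.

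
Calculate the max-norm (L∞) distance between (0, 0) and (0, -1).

max(|x_i - y_i|) = max(|0 - 0|, |0 - (-1)|) = max(0, 1) = 1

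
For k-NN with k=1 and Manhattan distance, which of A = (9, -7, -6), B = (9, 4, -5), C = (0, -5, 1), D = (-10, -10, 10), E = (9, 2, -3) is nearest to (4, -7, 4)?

Distances: d(A) = 15, d(B) = 25, d(C) = 9, d(D) = 23, d(E) = 21. Nearest: C = (0, -5, 1) with distance 9.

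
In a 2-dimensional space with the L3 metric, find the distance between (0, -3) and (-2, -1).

(Σ|x_i - y_i|^3)^(1/3) = (|0 - (-2)|^3 + |-3 - (-1)|^3)^(1/3)
= (2^3 + 2^3)^(1/3) = (8 + 8)^(1/3) = (16)^(1/3) ≈ 2.5198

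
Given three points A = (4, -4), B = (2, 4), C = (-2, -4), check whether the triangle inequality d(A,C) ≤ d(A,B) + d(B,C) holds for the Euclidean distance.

d(A,B) = √(2² + 8²) = √68 ≈ 8.2462, d(B,C) = √(4² + 8²) = √80 ≈ 8.9443, d(A,C) = √(6² + 0²) = √36 = 6.
d(A,C) = 6 ≤ 8.2462 + 8.9443 = 17.1905. Triangle inequality is satisfied.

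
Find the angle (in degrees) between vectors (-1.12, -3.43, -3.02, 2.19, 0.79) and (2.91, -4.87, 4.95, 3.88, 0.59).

With u = (-1.12, -3.43, -3.02, 2.19, 0.79), v = (2.91, -4.87, 4.95, 3.88, 0.59):
u·v = (-1.12)·2.91 + (-3.43)·(-4.87) + (-3.02)·4.95 + 2.19·3.88 + 0.79·0.59 = (-3.2592) + 16.7041 + (-14.949) + 8.4972 + 0.4661 = 7.4592.
|u| = √((-1.12)² + (-3.43)² + (-3.02)² + 2.19² + 0.79²) = √(1.2544 + 11.7649 + 9.1204 + 4.7961 + 0.6241) = √27.5599, |v| = √(2.91² + (-4.87)² + 4.95² + 3.88² + 0.59²) = √(8.4681 + 23.7169 + 24.5025 + 15.0544 + 0.3481) = √72.09.
cos θ = (u·v)/(|u||v|) = 7.4592/(√27.5599·√72.09) ≈ 0.167346
θ = arccos(0.167346) ≈ 80.37°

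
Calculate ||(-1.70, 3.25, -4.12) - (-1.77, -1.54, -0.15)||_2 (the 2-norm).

(Σ|x_i - y_i|^2)^(1/2) = (|-1.7 - (-1.77)|^2 + |3.25 - (-1.54)|^2 + |-4.12 - (-0.15)|^2)^(1/2)
= (0.07^2 + 4.79^2 + 3.97^2)^(1/2) = (0.0049 + 22.9441 + 15.7609)^(1/2) = (38.7099)^(1/2) ≈ 6.2217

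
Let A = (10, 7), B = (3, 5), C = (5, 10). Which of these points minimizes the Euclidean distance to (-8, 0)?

Distances: d(A) ≈ 19.3132, d(B) ≈ 12.083, d(C) ≈ 16.4012. Nearest: B = (3, 5) with distance 12.083.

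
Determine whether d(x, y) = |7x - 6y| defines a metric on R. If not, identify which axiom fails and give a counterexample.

No. d fails symmetry: d(3, 1) = |7·3 - 6·1| = |15| = 15, but d(1, 3) = |7·1 - 6·3| = |-11| = 11. Since 15 ≠ 11, d(x,y) ≠ d(y,x) in general.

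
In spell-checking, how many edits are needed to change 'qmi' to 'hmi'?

Let D[i][j] be the edit distance between the first i characters of 'qmi' and the first j characters of 'hmi', with D[i][0] = i, D[0][j] = j, and D[i][j] = D[i-1][j-1] if the characters match, else 1 + min(D[i-1][j], D[i][j-1], D[i-1][j-1]). Filling the table (rows: prefixes of 'qmi', columns: prefixes of 'hmi'):
     ε  h  m  i
  ε  0  1  2  3
  q  1  1  2  3
  m  2  2  1  2
  i  3  3  2  1
The bottom-right entry gives D[3][3] = 1, so no sequence of fewer than 1 edit works. Backtracking through the table gives one optimal edit sequence (1 edit):
  qmi → hmi (sub q→h @1)
Edit distance = 1.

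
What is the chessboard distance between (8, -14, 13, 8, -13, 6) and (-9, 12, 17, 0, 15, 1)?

max(|x_i - y_i|) = max(|8 - (-9)|, |-14 - 12|, |13 - 17|, |8 - 0|, |-13 - 15|, |6 - 1|) = max(17, 26, 4, 8, 28, 5) = 28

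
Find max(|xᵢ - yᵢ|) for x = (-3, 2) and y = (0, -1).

max(|x_i - y_i|) = max(|-3 - 0|, |2 - (-1)|) = max(3, 3) = 3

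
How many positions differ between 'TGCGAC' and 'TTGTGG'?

Differing positions: 2, 3, 4, 5, 6. Hamming distance = 5.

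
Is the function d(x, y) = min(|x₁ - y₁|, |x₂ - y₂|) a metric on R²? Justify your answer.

No. d fails identity of indiscernibles: take x = (5, 0) and y = (5, 2). Then d(x,y) = min(|5 - 5|, |0 - 2|) = min(0, 2) = 0, yet x ≠ y.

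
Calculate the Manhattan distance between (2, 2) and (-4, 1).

Σ|x_i - y_i| = |2 - (-4)| + |2 - 1| = 6 + 1 = 7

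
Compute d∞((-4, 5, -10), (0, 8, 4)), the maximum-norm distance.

max(|x_i - y_i|) = max(|-4 - 0|, |5 - 8|, |-10 - 4|) = max(4, 3, 14) = 14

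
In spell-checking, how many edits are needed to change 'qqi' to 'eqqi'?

Let D[i][j] be the edit distance between the first i characters of 'qqi' and the first j characters of 'eqqi', with D[i][0] = i, D[0][j] = j, and D[i][j] = D[i-1][j-1] if the characters match, else 1 + min(D[i-1][j], D[i][j-1], D[i-1][j-1]). Filling the table (rows: prefixes of 'qqi', columns: prefixes of 'eqqi'):
     ε  e  q  q  i
  ε  0  1  2  3  4
  q  1  1  1  2  3
  q  2  2  1  1  2
  i  3  3  2  2  1
The bottom-right entry gives D[3][4] = 1, so no sequence of fewer than 1 edit works. Backtracking through the table gives one optimal edit sequence (1 edit):
  qqi → eqqi (ins e @1)
Edit distance = 1.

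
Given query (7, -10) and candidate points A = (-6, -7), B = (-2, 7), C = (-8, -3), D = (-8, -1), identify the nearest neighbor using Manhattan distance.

Distances: d(A) = 16, d(B) = 26, d(C) = 22, d(D) = 24. Nearest: A = (-6, -7) with distance 16.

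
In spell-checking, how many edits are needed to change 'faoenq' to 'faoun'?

Let D[i][j] be the edit distance between the first i characters of 'faoenq' and the first j characters of 'faoun', with D[i][0] = i, D[0][j] = j, and D[i][j] = D[i-1][j-1] if the characters match, else 1 + min(D[i-1][j], D[i][j-1], D[i-1][j-1]). Filling the table (rows: prefixes of 'faoenq', columns: prefixes of 'faoun'):
     ε  f  a  o  u  n
  ε  0  1  2  3  4  5
  f  1  0  1  2  3  4
  a  2  1  0  1  2  3
  o  3  2  1  0  1  2
  e  4  3  2  1  1  2
  n  5  4  3  2  2  1
  q  6  5  4  3  3  2
The bottom-right entry gives D[6][5] = 2, so no sequence of fewer than 2 edits works. Backtracking through the table gives one optimal edit sequence (2 edits):
  faoenq → faounq (sub e→u @4)
  faounq → faoun (del q @6)
Edit distance = 2.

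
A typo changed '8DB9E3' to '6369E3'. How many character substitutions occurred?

Differing positions: 1, 2, 3. Hamming distance = 3.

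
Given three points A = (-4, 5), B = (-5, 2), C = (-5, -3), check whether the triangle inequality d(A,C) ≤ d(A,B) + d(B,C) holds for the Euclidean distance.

d(A,B) = √(1² + 3²) = √10 ≈ 3.1623, d(B,C) = √(0² + 5²) = √25 = 5, d(A,C) = √(1² + 8²) = √65 ≈ 8.0623.
d(A,C) ≈ 8.0623 ≤ 3.1623 + 5 = 8.1623. Triangle inequality is satisfied.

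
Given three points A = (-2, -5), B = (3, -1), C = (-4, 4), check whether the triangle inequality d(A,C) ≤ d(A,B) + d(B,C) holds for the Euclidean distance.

d(A,B) = √(5² + 4²) = √41 ≈ 6.4031, d(B,C) = √(7² + 5²) = √74 ≈ 8.6023, d(A,C) = √(2² + 9²) = √85 ≈ 9.2195.
d(A,C) ≈ 9.2195 ≤ 6.4031 + 8.6023 = 15.0054. Triangle inequality is satisfied.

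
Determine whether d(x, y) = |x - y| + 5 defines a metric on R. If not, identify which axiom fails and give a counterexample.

No. d fails identity of indiscernibles (specifically d(x,x) = 0): d(0, 0) = |0 - 0| + 5 = 0 + 5 = 5 ≠ 0.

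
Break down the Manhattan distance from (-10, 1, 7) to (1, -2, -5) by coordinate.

Σ|x_i - y_i| = |-10 - 1| + |1 - (-2)| + |7 - (-5)| = 11 + 3 + 12 = 26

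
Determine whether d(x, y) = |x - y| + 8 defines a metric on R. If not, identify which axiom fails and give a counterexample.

No. d fails identity of indiscernibles (specifically d(x,x) = 0): d(4, 4) = |4 - 4| + 8 = 0 + 8 = 8 ≠ 0.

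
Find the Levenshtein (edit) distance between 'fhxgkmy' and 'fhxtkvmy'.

Let D[i][j] be the edit distance between the first i characters of 'fhxgkmy' and the first j characters of 'fhxtkvmy', with D[i][0] = i, D[0][j] = j, and D[i][j] = D[i-1][j-1] if the characters match, else 1 + min(D[i-1][j], D[i][j-1], D[i-1][j-1]). Filling the table (rows: prefixes of 'fhxgkmy', columns: prefixes of 'fhxtkvmy'):
     ε  f  h  x  t  k  v  m  y
  ε  0  1  2  3  4  5  6  7  8
  f  1  0  1  2  3  4  5  6  7
  h  2  1  0  1  2  3  4  5  6
  x  3  2  1  0  1  2  3  4  5
  g  4  3  2  1  1  2  3  4  5
  k  5  4  3  2  2  1  2  3  4
  m  6  5  4  3  3  2  2  2  3
  y  7  6  5  4  4  3  3  3  2
The bottom-right entry gives D[7][8] = 2, so no sequence of fewer than 2 edits works. Backtracking through the table gives one optimal edit sequence (2 edits):
  fhxgkmy → fhxtkmy (sub g→t @4)
  fhxtkmy → fhxtkvmy (ins v @6)
Edit distance = 2.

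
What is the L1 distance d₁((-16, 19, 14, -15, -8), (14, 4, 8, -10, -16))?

Σ|x_i - y_i| = |-16 - 14| + |19 - 4| + |14 - 8| + |-15 - (-10)| + |-8 - (-16)| = 30 + 15 + 6 + 5 + 8 = 64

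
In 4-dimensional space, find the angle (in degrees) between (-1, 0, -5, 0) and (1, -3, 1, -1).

With u = (-1, 0, -5, 0), v = (1, -3, 1, -1):
u·v = (-1)·1 + 0·(-3) + (-5)·1 + 0·(-1) = (-1) + 0 + (-5) + 0 = -6.
|u| = √((-1)² + 0² + (-5)² + 0²) = √26, |v| = √(1² + (-3)² + 1² + (-1)²) = √12, so |u||v| = √(26·12) = √312.
cos θ = (u·v)/(|u||v|) = -6/√312 ≈ -0.339683
θ = arccos(-0.339683) ≈ 109.86°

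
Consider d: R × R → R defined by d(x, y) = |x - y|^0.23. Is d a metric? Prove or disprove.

Yes. With 0 < p = 0.23 ≤ 1, d(x,y) = |x-y|^0.23 is a metric on R. Non-negativity and symmetry are immediate; |x-y|^0.23 = 0 ⟺ |x-y| = 0 ⟺ x = y. For the triangle inequality, the function t ↦ t^0.23 is subadditive on [0,∞) when p ≤ 1, so |x-z|^0.23 ≤ (|x-y| + |y-z|)^0.23 ≤ |x-y|^0.23 + |y-z|^0.23.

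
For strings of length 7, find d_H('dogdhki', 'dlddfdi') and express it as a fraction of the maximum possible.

Differing positions: 2, 3, 5, 6. Hamming distance = 4. The maximum possible Hamming distance for length-7 strings is 7, so d_H/7 = 4/7 ≈ 0.5714.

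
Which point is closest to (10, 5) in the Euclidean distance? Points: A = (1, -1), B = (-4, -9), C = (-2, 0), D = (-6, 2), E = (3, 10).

Distances: d(A) ≈ 10.8167, d(B) ≈ 19.799, d(C) = 13, d(D) ≈ 16.2788, d(E) ≈ 8.6023. Nearest: E = (3, 10) with distance 8.6023.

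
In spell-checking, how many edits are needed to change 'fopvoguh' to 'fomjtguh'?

Let D[i][j] be the edit distance between the first i characters of 'fopvoguh' and the first j characters of 'fomjtguh', with D[i][0] = i, D[0][j] = j, and D[i][j] = D[i-1][j-1] if the characters match, else 1 + min(D[i-1][j], D[i][j-1], D[i-1][j-1]). Filling the table (rows: prefixes of 'fopvoguh', columns: prefixes of 'fomjtguh'):
     ε  f  o  m  j  t  g  u  h
  ε  0  1  2  3  4  5  6  7  8
  f  1  0  1  2  3  4  5  6  7
  o  2  1  0  1  2  3  4  5  6
  p  3  2  1  1  2  3  4  5  6
  v  4  3  2  2  2  3  4  5  6
  o  5  4  3  3  3  3  4  5  6
  g  6  5  4  4  4  4  3  4  5
  u  7  6  5  5  5  5  4  3  4
  h  8  7  6  6  6  6  5  4  3
The bottom-right entry gives D[8][8] = 3, so no sequence of fewer than 3 edits works. Backtracking through the table gives one optimal edit sequence (3 edits):
  fopvoguh → fomvoguh (sub p→m @3)
  fomvoguh → fomjoguh (sub v→j @4)
  fomjoguh → fomjtguh (sub o→t @5)
Edit distance = 3.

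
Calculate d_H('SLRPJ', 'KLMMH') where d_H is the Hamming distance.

Differing positions: 1, 3, 4, 5. Hamming distance = 4.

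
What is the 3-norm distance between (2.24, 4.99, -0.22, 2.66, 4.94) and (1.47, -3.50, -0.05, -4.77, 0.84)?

(Σ|x_i - y_i|^3)^(1/3) = (|2.24 - 1.47|^3 + |4.99 - (-3.5)|^3 + |-0.22 - (-0.05)|^3 + |2.66 - (-4.77)|^3 + |4.94 - 0.84|^3)^(1/3)
= (0.77^3 + 8.49^3 + 0.17^3 + 7.43^3 + 4.1^3)^(1/3) ≈ (0.4565 + 611.96 + 0.0049 + 410.1724 + 68.921)^(1/3) = (1091.5148)^(1/3) ≈ 10.2962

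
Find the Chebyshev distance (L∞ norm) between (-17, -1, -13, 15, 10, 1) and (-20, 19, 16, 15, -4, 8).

max(|x_i - y_i|) = max(|-17 - (-20)|, |-1 - 19|, |-13 - 16|, |15 - 15|, |10 - (-4)|, |1 - 8|) = max(3, 20, 29, 0, 14, 7) = 29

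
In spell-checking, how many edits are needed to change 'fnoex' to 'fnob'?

Let D[i][j] be the edit distance between the first i characters of 'fnoex' and the first j characters of 'fnob', with D[i][0] = i, D[0][j] = j, and D[i][j] = D[i-1][j-1] if the characters match, else 1 + min(D[i-1][j], D[i][j-1], D[i-1][j-1]). Filling the table (rows: prefixes of 'fnoex', columns: prefixes of 'fnob'):
     ε  f  n  o  b
  ε  0  1  2  3  4
  f  1  0  1  2  3
  n  2  1  0  1  2
  o  3  2  1  0  1
  e  4  3  2  1  1
  x  5  4  3  2  2
The bottom-right entry gives D[5][4] = 2, so no sequence of fewer than 2 edits works. Backtracking through the table gives one optimal edit sequence (2 edits):
  fnoex → fnox (del e @4)
  fnox → fnob (sub x→b @4)
Edit distance = 2.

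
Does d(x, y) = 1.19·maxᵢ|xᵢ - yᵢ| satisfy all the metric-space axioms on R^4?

Yes. The L∞ (Chebyshev) norm induces a metric on R^4, and multiplying a metric by a positive constant 1.19 > 0 preserves all four axioms: non-negativity (1.19·||x-y|| ≥ 0), identity (1.19·||x-y|| = 0 ⟺ ||x-y|| = 0 ⟺ x = y), symmetry (||x-y|| = ||y-x||), and the triangle inequality (1.19·||x-z|| ≤ 1.19·||x-y|| + 1.19·||y-z||). So d is a metric.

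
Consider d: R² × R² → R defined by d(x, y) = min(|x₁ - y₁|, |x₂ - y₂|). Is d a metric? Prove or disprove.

No. d fails identity of indiscernibles: take x = (-2, 0) and y = (-2, 7). Then d(x,y) = min(|-2 - (-2)|, |0 - 7|) = min(0, 7) = 0, yet x ≠ y.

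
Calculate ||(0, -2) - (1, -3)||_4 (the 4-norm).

(Σ|x_i - y_i|^4)^(1/4) = (|0 - 1|^4 + |-2 - (-3)|^4)^(1/4)
= (1^4 + 1^4)^(1/4) = (1 + 1)^(1/4) = (2)^(1/4) ≈ 1.1892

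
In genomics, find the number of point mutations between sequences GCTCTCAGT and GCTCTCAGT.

Differing positions: none. Hamming distance = 0.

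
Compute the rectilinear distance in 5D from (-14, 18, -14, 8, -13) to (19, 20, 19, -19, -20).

Σ|x_i - y_i| = |-14 - 19| + |18 - 20| + |-14 - 19| + |8 - (-19)| + |-13 - (-20)| = 33 + 2 + 33 + 27 + 7 = 102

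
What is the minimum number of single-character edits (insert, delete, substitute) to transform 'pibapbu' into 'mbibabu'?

Let D[i][j] be the edit distance between the first i characters of 'pibapbu' and the first j characters of 'mbibabu', with D[i][0] = i, D[0][j] = j, and D[i][j] = D[i-1][j-1] if the characters match, else 1 + min(D[i-1][j], D[i][j-1], D[i-1][j-1]). Filling the table (rows: prefixes of 'pibapbu', columns: prefixes of 'mbibabu'):
     ε  m  b  i  b  a  b  u
  ε  0  1  2  3  4  5  6  7
  p  1  1  2  3  4  5  6  7
  i  2  2  2  2  3  4  5  6
  b  3  3  2  3  2  3  4  5
  a  4  4  3  3  3  2  3  4
  p  5  5  4  4  4  3  3  4
  b  6  6  5  5  4  4  3  4
  u  7  7  6  6  5  5  4  3
The bottom-right entry gives D[7][7] = 3, so no sequence of fewer than 3 edits works. Backtracking through the table gives one optimal edit sequence (3 edits):
  pibapbu → mpibapbu (ins m @1)
  mpibapbu → mbibapbu (sub p→b @2)
  mbibapbu → mbibabu (del p @6)
Edit distance = 3.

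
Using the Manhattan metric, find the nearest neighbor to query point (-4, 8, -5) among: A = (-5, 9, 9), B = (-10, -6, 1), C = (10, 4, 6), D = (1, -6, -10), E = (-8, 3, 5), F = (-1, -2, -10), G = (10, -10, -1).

Distances: d(A) = 16, d(B) = 26, d(C) = 29, d(D) = 24, d(E) = 19, d(F) = 18, d(G) = 36. Nearest: A = (-5, 9, 9) with distance 16.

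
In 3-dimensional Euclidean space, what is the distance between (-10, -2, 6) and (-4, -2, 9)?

√(Σ(x_i - y_i)²) = √((-10 - (-4))² + (-2 - (-2))² + (6 - 9)²)
= √((-6)² + 0² + (-3)²) = √(36 + 0 + 9) = √45 ≈ 6.7082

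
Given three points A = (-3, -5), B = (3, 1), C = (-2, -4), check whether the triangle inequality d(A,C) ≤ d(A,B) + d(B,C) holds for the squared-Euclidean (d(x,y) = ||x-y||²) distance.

d(A,B) = 6² + 6² = 72, d(B,C) = 5² + 5² = 50, d(A,C) = 1² + 1² = 2.
d(A,C) = 2 ≤ 72 + 50 = 122. Triangle inequality is satisfied.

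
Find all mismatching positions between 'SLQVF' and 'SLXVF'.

Differing positions: 3. Hamming distance = 1.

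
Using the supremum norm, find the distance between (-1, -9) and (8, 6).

max(|x_i - y_i|) = max(|-1 - 8|, |-9 - 6|) = max(9, 15) = 15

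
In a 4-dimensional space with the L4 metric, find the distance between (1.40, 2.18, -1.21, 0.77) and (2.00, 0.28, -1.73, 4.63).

(Σ|x_i - y_i|^4)^(1/4) = (|1.4 - 2|^4 + |2.18 - 0.28|^4 + |-1.21 - (-1.73)|^4 + |0.77 - 4.63|^4)^(1/4)
= (0.6^4 + 1.9^4 + 0.52^4 + 3.86^4)^(1/4) ≈ (0.1296 + 13.0321 + 0.0731 + 221.9981)^(1/4) = (235.2329)^(1/4) ≈ 3.9163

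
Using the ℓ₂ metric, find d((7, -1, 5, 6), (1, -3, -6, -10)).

√(Σ(x_i - y_i)²) = √((7 - 1)² + (-1 - (-3))² + (5 - (-6))² + (6 - (-10))²)
= √(6² + 2² + 11² + 16²) = √(36 + 4 + 121 + 256) = √417 ≈ 20.4206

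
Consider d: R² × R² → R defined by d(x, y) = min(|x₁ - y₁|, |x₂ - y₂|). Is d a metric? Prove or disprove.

No. d fails identity of indiscernibles: take x = (-3, 0) and y = (-3, 8). Then d(x,y) = min(|-3 - (-3)|, |0 - 8|) = min(0, 8) = 0, yet x ≠ y.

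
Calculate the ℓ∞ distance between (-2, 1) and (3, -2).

max(|x_i - y_i|) = max(|-2 - 3|, |1 - (-2)|) = max(5, 3) = 5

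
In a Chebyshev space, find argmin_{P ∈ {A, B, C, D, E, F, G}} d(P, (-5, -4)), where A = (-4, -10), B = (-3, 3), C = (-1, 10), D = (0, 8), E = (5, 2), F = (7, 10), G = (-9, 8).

Distances: d(A) = 6, d(B) = 7, d(C) = 14, d(D) = 12, d(E) = 10, d(F) = 14, d(G) = 12. Nearest: A = (-4, -10) with distance 6.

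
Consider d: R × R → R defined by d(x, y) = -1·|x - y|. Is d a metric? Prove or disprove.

No. With c = -1 < 0, d fails non-negativity: d(3, 9) = -1·|3 - 9| = -1·6 = -6 < 0.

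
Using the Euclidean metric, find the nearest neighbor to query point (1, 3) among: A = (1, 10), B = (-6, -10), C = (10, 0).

Distances: d(A) = 7, d(B) ≈ 14.7648, d(C) ≈ 9.4868. Nearest: A = (1, 10) with distance 7.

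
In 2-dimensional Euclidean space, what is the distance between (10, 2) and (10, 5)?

√(Σ(x_i - y_i)²) = √((10 - 10)² + (2 - 5)²)
= √(0² + (-3)²) = √(0 + 9) = √9 = 3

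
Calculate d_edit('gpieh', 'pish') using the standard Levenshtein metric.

Let D[i][j] be the edit distance between the first i characters of 'gpieh' and the first j characters of 'pish', with D[i][0] = i, D[0][j] = j, and D[i][j] = D[i-1][j-1] if the characters match, else 1 + min(D[i-1][j], D[i][j-1], D[i-1][j-1]). Filling the table (rows: prefixes of 'gpieh', columns: prefixes of 'pish'):
     ε  p  i  s  h
  ε  0  1  2  3  4
  g  1  1  2  3  4
  p  2  1  2  3  4
  i  3  2  1  2  3
  e  4  3  2  2  3
  h  5  4  3  3  2
The bottom-right entry gives D[5][4] = 2, so no sequence of fewer than 2 edits works. Backtracking through the table gives one optimal edit sequence (2 edits):
  gpieh → pieh (del g @1)
  pieh → pish (sub e→s @3)
Edit distance = 2.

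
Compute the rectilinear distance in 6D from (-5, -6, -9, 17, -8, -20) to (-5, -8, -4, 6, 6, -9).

Σ|x_i - y_i| = |-5 - (-5)| + |-6 - (-8)| + |-9 - (-4)| + |17 - 6| + |-8 - 6| + |-20 - (-9)| = 0 + 2 + 5 + 11 + 14 + 11 = 43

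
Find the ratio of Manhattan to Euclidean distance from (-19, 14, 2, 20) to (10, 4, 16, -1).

L1 = |-19 - 10| + |14 - 4| + |2 - 16| + |20 - (-1)| = 29 + 10 + 14 + 21 = 74
L2 = √(29² + 10² + 14² + 21²) = √1578 ≈ 39.724
L1 ≥ L2 always (equality iff movement is along one axis); L1 > L2 here.
Ratio L1/L2 = 74/√1578 ≈ 1.8629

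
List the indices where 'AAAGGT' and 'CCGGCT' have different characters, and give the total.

Differing positions: 1, 2, 3, 5. Hamming distance = 4.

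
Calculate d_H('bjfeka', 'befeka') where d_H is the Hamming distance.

Differing positions: 2. Hamming distance = 1.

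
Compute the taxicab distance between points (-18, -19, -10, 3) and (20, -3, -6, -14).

Σ|x_i - y_i| = |-18 - 20| + |-19 - (-3)| + |-10 - (-6)| + |3 - (-14)| = 38 + 16 + 4 + 17 = 75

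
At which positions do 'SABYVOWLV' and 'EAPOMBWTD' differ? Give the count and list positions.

Differing positions: 1, 3, 4, 5, 6, 8, 9. Hamming distance = 7.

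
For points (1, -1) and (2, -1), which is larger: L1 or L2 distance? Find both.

L1 = |1 - 2| + |-1 - (-1)| = 1 + 0 = 1
L2 = √(1² + 0²) = √1 = 1
L1 ≥ L2 always (equality iff movement is along one axis); L1 = L2 here (movement is along a single axis).
Ratio L1/L2 = 1/1 = 1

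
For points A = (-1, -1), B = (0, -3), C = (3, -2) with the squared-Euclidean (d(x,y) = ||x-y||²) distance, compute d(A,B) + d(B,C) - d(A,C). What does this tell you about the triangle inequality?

d(A,B) = 1² + 2² = 5, d(B,C) = 3² + 1² = 10, d(A,C) = 4² + 1² = 17.
d(A,B) + d(B,C) - d(A,C) = 5 + 10 - 17 = 15 - 17 = -2. This is < 0, so the triangle inequality FAILS for these points (squared-Euclidean is not a metric).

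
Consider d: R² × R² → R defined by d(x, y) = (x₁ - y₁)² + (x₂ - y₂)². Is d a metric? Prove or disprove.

No. The squared Euclidean distance fails the triangle inequality. Counterexample: x = (0, 0), y = (2, 1), z = (4, 2). d(x,z) = 4² + 2² = 20, but d(x,y) + d(y,z) = (2² + 1²) + (2² + 1²) = 5 + 5 = 10. Since 20 > 10, the triangle inequality is violated. (Note: √d, the ordinary Euclidean distance, IS a metric.)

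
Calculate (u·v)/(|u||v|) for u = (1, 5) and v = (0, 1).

With u = (1, 5), v = (0, 1):
u·v = 1·0 + 5·1 = 0 + 5 = 5.
|u| = √(1² + 5²) = √26, |v| = √(0² + 1²) = √1, so |u||v| = √(26·1) = √26.
cos θ = (u·v)/(|u||v|) = 5/√26 ≈ 0.9806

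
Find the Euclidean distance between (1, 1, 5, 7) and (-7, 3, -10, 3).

√(Σ(x_i - y_i)²) = √((1 - (-7))² + (1 - 3)² + (5 - (-10))² + (7 - 3)²)
= √(8² + (-2)² + 15² + 4²) = √(64 + 4 + 225 + 16) = √309 ≈ 17.5784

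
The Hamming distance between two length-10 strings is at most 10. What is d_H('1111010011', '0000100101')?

Differing positions: 1, 2, 3, 4, 5, 6, 8, 9. Hamming distance = 8. The maximum possible Hamming distance for length-10 strings is 10, so d_H/10 = 8/10 = 0.8.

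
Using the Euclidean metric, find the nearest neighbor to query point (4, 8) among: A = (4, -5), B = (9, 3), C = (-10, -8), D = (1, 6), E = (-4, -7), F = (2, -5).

Distances: d(A) = 13, d(B) ≈ 7.0711, d(C) ≈ 21.2603, d(D) ≈ 3.6056, d(E) = 17, d(F) ≈ 13.1529. Nearest: D = (1, 6) with distance 3.6056.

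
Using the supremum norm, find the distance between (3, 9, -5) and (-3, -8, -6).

max(|x_i - y_i|) = max(|3 - (-3)|, |9 - (-8)|, |-5 - (-6)|) = max(6, 17, 1) = 17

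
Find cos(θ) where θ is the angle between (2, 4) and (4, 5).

With u = (2, 4), v = (4, 5):
u·v = 2·4 + 4·5 = 8 + 20 = 28.
|u| = √(2² + 4²) = √20, |v| = √(4² + 5²) = √41, so |u||v| = √(20·41) = √820.
cos θ = (u·v)/(|u||v|) = 28/√820 ≈ 0.9778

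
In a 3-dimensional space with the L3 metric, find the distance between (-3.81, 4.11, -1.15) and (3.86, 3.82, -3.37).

(Σ|x_i - y_i|^3)^(1/3) = (|-3.81 - 3.86|^3 + |4.11 - 3.82|^3 + |-1.15 - (-3.37)|^3)^(1/3)
= (7.67^3 + 0.29^3 + 2.22^3)^(1/3) ≈ (451.2177 + 0.0244 + 10.941)^(1/3) = (462.1831)^(1/3) ≈ 7.7316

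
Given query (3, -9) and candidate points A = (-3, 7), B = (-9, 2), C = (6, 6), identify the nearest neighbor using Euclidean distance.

Distances: d(A) ≈ 17.088, d(B) ≈ 16.2788, d(C) ≈ 15.2971. Nearest: C = (6, 6) with distance 15.2971.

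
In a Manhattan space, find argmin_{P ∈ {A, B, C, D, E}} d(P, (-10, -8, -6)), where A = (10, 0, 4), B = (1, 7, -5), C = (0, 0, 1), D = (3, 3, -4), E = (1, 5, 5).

Distances: d(A) = 38, d(B) = 27, d(C) = 25, d(D) = 26, d(E) = 35. Nearest: C = (0, 0, 1) with distance 25.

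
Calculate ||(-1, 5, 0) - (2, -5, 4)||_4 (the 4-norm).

(Σ|x_i - y_i|^4)^(1/4) = (|-1 - 2|^4 + |5 - (-5)|^4 + |0 - 4|^4)^(1/4)
= (3^4 + 10^4 + 4^4)^(1/4) = (81 + 10000 + 256)^(1/4) = (10337)^(1/4) ≈ 10.0832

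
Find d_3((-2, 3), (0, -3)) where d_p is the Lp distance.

(Σ|x_i - y_i|^3)^(1/3) = (|-2 - 0|^3 + |3 - (-3)|^3)^(1/3)
= (2^3 + 6^3)^(1/3) = (8 + 216)^(1/3) = (224)^(1/3) ≈ 6.0732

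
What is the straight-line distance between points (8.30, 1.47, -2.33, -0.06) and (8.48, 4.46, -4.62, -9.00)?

√(Σ(x_i - y_i)²) = √((8.3 - 8.48)² + (1.47 - 4.46)² + (-2.33 - (-4.62))² + (-0.06 - (-9))²)
= √((-0.18)² + (-2.99)² + 2.29² + 8.94²) = √(0.0324 + 8.9401 + 5.2441 + 79.9236) = √94.1402 ≈ 9.7026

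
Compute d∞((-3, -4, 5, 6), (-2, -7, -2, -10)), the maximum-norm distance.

max(|x_i - y_i|) = max(|-3 - (-2)|, |-4 - (-7)|, |5 - (-2)|, |6 - (-10)|) = max(1, 3, 7, 16) = 16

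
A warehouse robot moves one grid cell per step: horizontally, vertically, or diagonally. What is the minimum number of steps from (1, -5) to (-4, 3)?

max(|x_i - y_i|) = max(|1 - (-4)|, |-5 - 3|) = max(5, 8) = 8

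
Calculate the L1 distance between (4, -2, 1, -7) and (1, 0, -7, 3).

Σ|x_i - y_i| = |4 - 1| + |-2 - 0| + |1 - (-7)| + |-7 - 3| = 3 + 2 + 8 + 10 = 23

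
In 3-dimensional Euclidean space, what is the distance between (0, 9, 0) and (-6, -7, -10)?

√(Σ(x_i - y_i)²) = √((0 - (-6))² + (9 - (-7))² + (0 - (-10))²)
= √(6² + 16² + 10²) = √(36 + 256 + 100) = √392 ≈ 19.799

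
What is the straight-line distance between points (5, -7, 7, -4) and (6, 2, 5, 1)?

√(Σ(x_i - y_i)²) = √((5 - 6)² + (-7 - 2)² + (7 - 5)² + (-4 - 1)²)
= √((-1)² + (-9)² + 2² + (-5)²) = √(1 + 81 + 4 + 25) = √111 ≈ 10.5357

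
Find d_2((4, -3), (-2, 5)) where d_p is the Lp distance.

(Σ|x_i - y_i|^2)^(1/2) = (|4 - (-2)|^2 + |-3 - 5|^2)^(1/2)
= (6^2 + 8^2)^(1/2) = (36 + 64)^(1/2) = (100)^(1/2) = 10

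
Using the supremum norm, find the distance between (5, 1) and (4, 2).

max(|x_i - y_i|) = max(|5 - 4|, |1 - 2|) = max(1, 1) = 1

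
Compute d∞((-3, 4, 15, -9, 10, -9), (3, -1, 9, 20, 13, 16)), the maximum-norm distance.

max(|x_i - y_i|) = max(|-3 - 3|, |4 - (-1)|, |15 - 9|, |-9 - 20|, |10 - 13|, |-9 - 16|) = max(6, 5, 6, 29, 3, 25) = 29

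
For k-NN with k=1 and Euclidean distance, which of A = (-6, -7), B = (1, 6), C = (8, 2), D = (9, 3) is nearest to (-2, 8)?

Distances: d(A) ≈ 15.5242, d(B) ≈ 3.6056, d(C) ≈ 11.6619, d(D) ≈ 12.083. Nearest: B = (1, 6) with distance 3.6056.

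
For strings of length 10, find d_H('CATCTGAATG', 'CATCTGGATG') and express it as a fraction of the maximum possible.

Differing positions: 7. Hamming distance = 1. The maximum possible Hamming distance for length-10 strings is 10, so d_H/10 = 1/10 = 0.1.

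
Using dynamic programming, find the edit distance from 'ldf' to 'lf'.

Let D[i][j] be the edit distance between the first i characters of 'ldf' and the first j characters of 'lf', with D[i][0] = i, D[0][j] = j, and D[i][j] = D[i-1][j-1] if the characters match, else 1 + min(D[i-1][j], D[i][j-1], D[i-1][j-1]). Filling the table (rows: prefixes of 'ldf', columns: prefixes of 'lf'):
     ε  l  f
  ε  0  1  2
  l  1  0  1
  d  2  1  1
  f  3  2  1
The bottom-right entry gives D[3][2] = 1, so no sequence of fewer than 1 edit works. Backtracking through the table gives one optimal edit sequence (1 edit):
  ldf → lf (del d @2)
Edit distance = 1.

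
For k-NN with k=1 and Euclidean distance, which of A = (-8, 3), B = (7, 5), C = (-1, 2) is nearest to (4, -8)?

Distances: d(A) ≈ 16.2788, d(B) ≈ 13.3417, d(C) ≈ 11.1803. Nearest: C = (-1, 2) with distance 11.1803.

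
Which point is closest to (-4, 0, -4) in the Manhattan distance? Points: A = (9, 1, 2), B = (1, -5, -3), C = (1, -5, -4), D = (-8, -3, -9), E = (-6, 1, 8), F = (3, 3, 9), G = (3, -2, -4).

Distances: d(A) = 20, d(B) = 11, d(C) = 10, d(D) = 12, d(E) = 15, d(F) = 23, d(G) = 9. Nearest: G = (3, -2, -4) with distance 9.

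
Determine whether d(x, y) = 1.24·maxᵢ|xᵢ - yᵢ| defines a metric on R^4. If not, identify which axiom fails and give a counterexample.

Yes. The L∞ (Chebyshev) norm induces a metric on R^4, and multiplying a metric by a positive constant 1.24 > 0 preserves all four axioms: non-negativity (1.24·||x-y|| ≥ 0), identity (1.24·||x-y|| = 0 ⟺ ||x-y|| = 0 ⟺ x = y), symmetry (||x-y|| = ||y-x||), and the triangle inequality (1.24·||x-z|| ≤ 1.24·||x-y|| + 1.24·||y-z||). So d is a metric.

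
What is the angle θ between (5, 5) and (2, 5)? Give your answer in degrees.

With u = (5, 5), v = (2, 5):
u·v = 5·2 + 5·5 = 10 + 25 = 35.
|u| = √(5² + 5²) = √50, |v| = √(2² + 5²) = √29, so |u||v| = √(50·29) = √1450.
cos θ = (u·v)/(|u||v|) = 35/√1450 ≈ 0.919145
θ = arccos(0.919145) ≈ 23.2°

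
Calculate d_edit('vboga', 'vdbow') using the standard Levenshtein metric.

Let D[i][j] be the edit distance between the first i characters of 'vboga' and the first j characters of 'vdbow', with D[i][0] = i, D[0][j] = j, and D[i][j] = D[i-1][j-1] if the characters match, else 1 + min(D[i-1][j], D[i][j-1], D[i-1][j-1]). Filling the table (rows: prefixes of 'vboga', columns: prefixes of 'vdbow'):
     ε  v  d  b  o  w
  ε  0  1  2  3  4  5
  v  1  0  1  2  3  4
  b  2  1  1  1  2  3
  o  3  2  2  2  1  2
  g  4  3  3  3  2  2
  a  5  4  4  4  3  3
The bottom-right entry gives D[5][5] = 3, so no sequence of fewer than 3 edits works. Backtracking through the table gives one optimal edit sequence (3 edits):
  vboga → vdboga (ins d @2)
  vdboga → vdboa (del g @5)
  vdboa → vdbow (sub a→w @5)
Edit distance = 3.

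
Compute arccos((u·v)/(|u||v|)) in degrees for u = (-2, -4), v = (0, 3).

With u = (-2, -4), v = (0, 3):
u·v = (-2)·0 + (-4)·3 = 0 + (-12) = -12.
|u| = √((-2)² + (-4)²) = √20, |v| = √(0² + 3²) = √9, so |u||v| = √(20·9) = √180.
cos θ = (u·v)/(|u||v|) = -12/√180 ≈ -0.894427
θ = arccos(-0.894427) ≈ 153.43°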